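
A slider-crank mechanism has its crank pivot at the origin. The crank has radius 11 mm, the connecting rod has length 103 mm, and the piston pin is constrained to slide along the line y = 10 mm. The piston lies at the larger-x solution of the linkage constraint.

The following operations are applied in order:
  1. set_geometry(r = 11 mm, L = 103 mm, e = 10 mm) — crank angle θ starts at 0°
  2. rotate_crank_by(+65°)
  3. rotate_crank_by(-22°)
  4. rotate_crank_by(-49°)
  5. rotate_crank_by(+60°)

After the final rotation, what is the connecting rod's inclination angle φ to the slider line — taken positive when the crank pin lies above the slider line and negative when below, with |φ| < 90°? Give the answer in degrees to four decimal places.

-0.6124

set_geometry: r = 11 mm, L = 103 mm, e = 10 mm; θ ← 0°
rotate_crank_by(+65°): θ ← 0° +65° = 65°
rotate_crank_by(-22°): θ ← 65° -22° = 43°
rotate_crank_by(-49°): θ ← 43° -49° = -6°
rotate_crank_by(+60°): θ ← -6° +60° = 54°
crank pin P = (r cos θ, r sin θ) = (6.465638, 8.899187)
h = r sin θ − e = 8.899187 − 10 = -1.100813
sin φ = h / L = -1.100813 / 103 = -0.01068751
φ = arcsin(-0.01068751) = -0.612361°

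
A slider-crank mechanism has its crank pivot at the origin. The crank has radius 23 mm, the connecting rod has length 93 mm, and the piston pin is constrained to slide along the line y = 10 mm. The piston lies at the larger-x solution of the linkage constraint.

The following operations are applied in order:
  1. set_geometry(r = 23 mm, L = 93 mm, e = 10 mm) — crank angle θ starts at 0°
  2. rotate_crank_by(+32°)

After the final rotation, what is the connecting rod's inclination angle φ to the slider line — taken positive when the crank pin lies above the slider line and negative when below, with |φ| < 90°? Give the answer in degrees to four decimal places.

set_geometry: r = 23 mm, L = 93 mm, e = 10 mm; θ ← 0°
rotate_crank_by(+32°): θ ← 0° +32° = 32°
crank pin P = (r cos θ, r sin θ) = (19.505106, 12.188143)
h = r sin θ − e = 12.188143 − 10 = 2.188143
sin φ = h / L = 2.188143 / 93 = 0.02352842
φ = arcsin(0.02352842) = 1.348204°

1.3482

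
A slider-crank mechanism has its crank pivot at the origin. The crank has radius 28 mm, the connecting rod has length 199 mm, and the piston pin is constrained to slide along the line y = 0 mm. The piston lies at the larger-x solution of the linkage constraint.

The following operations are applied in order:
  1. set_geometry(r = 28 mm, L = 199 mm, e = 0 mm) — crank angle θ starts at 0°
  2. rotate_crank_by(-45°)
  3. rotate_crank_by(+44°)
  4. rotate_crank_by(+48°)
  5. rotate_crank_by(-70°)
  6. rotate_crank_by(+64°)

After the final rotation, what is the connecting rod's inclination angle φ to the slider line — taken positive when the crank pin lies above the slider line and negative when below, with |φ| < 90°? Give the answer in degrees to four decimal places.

5.2965

set_geometry: r = 28 mm, L = 199 mm, e = 0 mm; θ ← 0°
rotate_crank_by(-45°): θ ← 0° -45° = -45°
rotate_crank_by(+44°): θ ← -45° +44° = -1°
rotate_crank_by(+48°): θ ← -1° +48° = 47°
rotate_crank_by(-70°): θ ← 47° -70° = -23°
rotate_crank_by(+64°): θ ← -23° +64° = 41°
crank pin P = (r cos θ, r sin θ) = (21.131868, 18.369653)
h = r sin θ − e = 18.369653 − 0 = 18.369653
sin φ = h / L = 18.369653 / 199 = 0.09230981
φ = arcsin(0.09230981) = 5.296503°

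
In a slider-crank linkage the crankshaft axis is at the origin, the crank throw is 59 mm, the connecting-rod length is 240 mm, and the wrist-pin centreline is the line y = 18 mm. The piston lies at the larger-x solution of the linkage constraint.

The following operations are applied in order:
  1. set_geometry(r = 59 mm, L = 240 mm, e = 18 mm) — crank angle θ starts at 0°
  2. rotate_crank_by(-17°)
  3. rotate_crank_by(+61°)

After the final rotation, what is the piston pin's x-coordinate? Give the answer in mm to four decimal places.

set_geometry: r = 59 mm, L = 240 mm, e = 18 mm; θ ← 0°
rotate_crank_by(-17°): θ ← 0° -17° = -17°
rotate_crank_by(+61°): θ ← -17° +61° = 44°
crank pin P = (r cos θ, r sin θ) = (42.441048, 40.984844)
h = r sin θ − e = 40.984844 − 18 = 22.984844
x = r cos θ + √(L² − h²) = 42.441048 + √(57600.0 − 528.3030) = 42.441048 + 238.896833 = 281.337882

281.3379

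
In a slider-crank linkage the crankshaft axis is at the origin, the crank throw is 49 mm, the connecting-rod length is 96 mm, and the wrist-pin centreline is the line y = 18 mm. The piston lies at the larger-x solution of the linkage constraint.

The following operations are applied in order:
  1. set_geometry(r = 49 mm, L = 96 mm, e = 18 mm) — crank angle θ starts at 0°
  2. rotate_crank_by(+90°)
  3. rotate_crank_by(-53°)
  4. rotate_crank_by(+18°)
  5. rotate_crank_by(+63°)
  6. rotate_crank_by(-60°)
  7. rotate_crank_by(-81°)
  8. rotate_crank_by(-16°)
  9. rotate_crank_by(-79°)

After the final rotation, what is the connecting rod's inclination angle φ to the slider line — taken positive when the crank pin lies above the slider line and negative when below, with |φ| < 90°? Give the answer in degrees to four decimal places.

-39.6556

set_geometry: r = 49 mm, L = 96 mm, e = 18 mm; θ ← 0°
rotate_crank_by(+90°): θ ← 0° +90° = 90°
rotate_crank_by(-53°): θ ← 90° -53° = 37°
rotate_crank_by(+18°): θ ← 37° +18° = 55°
rotate_crank_by(+63°): θ ← 55° +63° = 118°
rotate_crank_by(-60°): θ ← 118° -60° = 58°
rotate_crank_by(-81°): θ ← 58° -81° = -23°
rotate_crank_by(-16°): θ ← -23° -16° = -39°
rotate_crank_by(-79°): θ ← -39° -79° = -118°
crank pin P = (r cos θ, r sin θ) = (-23.004107, -43.264432)
h = r sin θ − e = -43.264432 − 18 = -61.264432
sin φ = h / L = -61.264432 / 96 = -0.63817117
φ = arcsin(-0.63817117) = -39.655583°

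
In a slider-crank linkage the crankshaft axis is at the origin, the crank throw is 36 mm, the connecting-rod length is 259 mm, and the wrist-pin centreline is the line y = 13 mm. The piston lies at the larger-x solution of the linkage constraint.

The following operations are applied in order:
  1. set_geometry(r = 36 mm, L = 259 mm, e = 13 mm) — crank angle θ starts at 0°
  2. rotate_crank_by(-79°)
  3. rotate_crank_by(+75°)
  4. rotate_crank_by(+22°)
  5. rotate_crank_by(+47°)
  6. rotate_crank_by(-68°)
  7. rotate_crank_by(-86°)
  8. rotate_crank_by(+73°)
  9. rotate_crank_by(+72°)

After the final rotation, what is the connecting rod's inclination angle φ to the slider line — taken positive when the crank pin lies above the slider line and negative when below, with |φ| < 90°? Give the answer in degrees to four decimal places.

3.7291

set_geometry: r = 36 mm, L = 259 mm, e = 13 mm; θ ← 0°
rotate_crank_by(-79°): θ ← 0° -79° = -79°
rotate_crank_by(+75°): θ ← -79° +75° = -4°
rotate_crank_by(+22°): θ ← -4° +22° = 18°
rotate_crank_by(+47°): θ ← 18° +47° = 65°
rotate_crank_by(-68°): θ ← 65° -68° = -3°
rotate_crank_by(-86°): θ ← -3° -86° = -89°
rotate_crank_by(+73°): θ ← -89° +73° = -16°
rotate_crank_by(+72°): θ ← -16° +72° = 56°
crank pin P = (r cos θ, r sin θ) = (20.130945, 29.845353)
h = r sin θ − e = 29.845353 − 13 = 16.845353
sin φ = h / L = 16.845353 / 259 = 0.06503997
φ = arcsin(0.06503997) = 3.729148°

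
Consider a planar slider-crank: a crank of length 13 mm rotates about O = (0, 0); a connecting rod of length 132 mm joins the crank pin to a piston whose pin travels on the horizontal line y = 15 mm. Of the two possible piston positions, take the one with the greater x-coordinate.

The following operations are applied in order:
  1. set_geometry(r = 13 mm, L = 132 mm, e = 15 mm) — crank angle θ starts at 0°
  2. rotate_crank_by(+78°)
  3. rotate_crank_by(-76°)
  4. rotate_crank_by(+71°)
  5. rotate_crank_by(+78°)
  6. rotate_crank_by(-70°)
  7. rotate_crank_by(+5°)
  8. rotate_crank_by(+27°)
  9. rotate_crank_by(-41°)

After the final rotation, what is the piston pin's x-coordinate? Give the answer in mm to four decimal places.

set_geometry: r = 13 mm, L = 132 mm, e = 15 mm; θ ← 0°
rotate_crank_by(+78°): θ ← 0° +78° = 78°
rotate_crank_by(-76°): θ ← 78° -76° = 2°
rotate_crank_by(+71°): θ ← 2° +71° = 73°
rotate_crank_by(+78°): θ ← 73° +78° = 151°
rotate_crank_by(-70°): θ ← 151° -70° = 81°
rotate_crank_by(+5°): θ ← 81° +5° = 86°
rotate_crank_by(+27°): θ ← 86° +27° = 113°
rotate_crank_by(-41°): θ ← 113° -41° = 72°
crank pin P = (r cos θ, r sin θ) = (4.017221, 12.363735)
h = r sin θ − e = 12.363735 − 15 = -2.636265
x = r cos θ + √(L² − h²) = 4.017221 + √(17424.0 − 6.9499) = 4.017221 + 131.973672 = 135.990893

135.9909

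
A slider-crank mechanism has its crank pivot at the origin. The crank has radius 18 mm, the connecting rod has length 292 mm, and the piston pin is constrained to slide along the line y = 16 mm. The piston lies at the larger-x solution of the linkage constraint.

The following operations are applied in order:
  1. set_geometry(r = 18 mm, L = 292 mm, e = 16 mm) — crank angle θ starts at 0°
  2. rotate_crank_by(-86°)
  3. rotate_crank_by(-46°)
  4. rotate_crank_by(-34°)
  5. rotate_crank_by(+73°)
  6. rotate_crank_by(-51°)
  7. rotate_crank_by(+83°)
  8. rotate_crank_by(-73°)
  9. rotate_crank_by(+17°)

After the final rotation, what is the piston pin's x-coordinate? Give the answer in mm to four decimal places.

282.0652

set_geometry: r = 18 mm, L = 292 mm, e = 16 mm; θ ← 0°
rotate_crank_by(-86°): θ ← 0° -86° = -86°
rotate_crank_by(-46°): θ ← -86° -46° = -132°
rotate_crank_by(-34°): θ ← -132° -34° = -166°
rotate_crank_by(+73°): θ ← -166° +73° = -93°
rotate_crank_by(-51°): θ ← -93° -51° = -144°
rotate_crank_by(+83°): θ ← -144° +83° = -61°
rotate_crank_by(-73°): θ ← -61° -73° = -134°
rotate_crank_by(+17°): θ ← -134° +17° = -117°
crank pin P = (r cos θ, r sin θ) = (-8.171829, -16.038117)
h = r sin θ − e = -16.038117 − 16 = -32.038117
x = r cos θ + √(L² − h²) = -8.171829 + √(85264.0 − 1026.4410) = -8.171829 + 290.237074 = 282.065245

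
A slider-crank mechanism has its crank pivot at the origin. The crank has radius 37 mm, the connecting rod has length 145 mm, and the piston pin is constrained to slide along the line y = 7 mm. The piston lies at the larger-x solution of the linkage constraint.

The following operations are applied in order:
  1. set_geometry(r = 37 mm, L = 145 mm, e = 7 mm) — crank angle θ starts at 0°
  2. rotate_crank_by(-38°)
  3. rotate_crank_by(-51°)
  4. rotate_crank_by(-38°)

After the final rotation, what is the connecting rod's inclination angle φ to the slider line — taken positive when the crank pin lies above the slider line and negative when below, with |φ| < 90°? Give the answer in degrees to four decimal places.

set_geometry: r = 37 mm, L = 145 mm, e = 7 mm; θ ← 0°
rotate_crank_by(-38°): θ ← 0° -38° = -38°
rotate_crank_by(-51°): θ ← -38° -51° = -89°
rotate_crank_by(-38°): θ ← -89° -38° = -127°
crank pin P = (r cos θ, r sin θ) = (-22.267156, -29.549514)
h = r sin θ − e = -29.549514 − 7 = -36.549514
sin φ = h / L = -36.549514 / 145 = -0.25206561
φ = arcsin(-0.25206561) = -14.599778°

-14.5998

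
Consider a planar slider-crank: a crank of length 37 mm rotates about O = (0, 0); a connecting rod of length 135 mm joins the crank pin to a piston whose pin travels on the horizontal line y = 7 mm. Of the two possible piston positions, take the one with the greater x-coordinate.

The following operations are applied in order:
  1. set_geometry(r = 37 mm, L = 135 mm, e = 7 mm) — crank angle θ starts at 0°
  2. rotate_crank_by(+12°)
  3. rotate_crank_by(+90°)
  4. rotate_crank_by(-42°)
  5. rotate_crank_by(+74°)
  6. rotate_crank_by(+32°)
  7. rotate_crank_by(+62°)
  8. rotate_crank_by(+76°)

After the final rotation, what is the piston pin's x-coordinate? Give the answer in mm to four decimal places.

set_geometry: r = 37 mm, L = 135 mm, e = 7 mm; θ ← 0°
rotate_crank_by(+12°): θ ← 0° +12° = 12°
rotate_crank_by(+90°): θ ← 12° +90° = 102°
rotate_crank_by(-42°): θ ← 102° -42° = 60°
rotate_crank_by(+74°): θ ← 60° +74° = 134°
rotate_crank_by(+32°): θ ← 134° +32° = 166°
rotate_crank_by(+62°): θ ← 166° +62° = 228°
rotate_crank_by(+76°): θ ← 228° +76° = 304°
crank pin P = (r cos θ, r sin θ) = (20.690137, -30.674390)
h = r sin θ − e = -30.674390 − 7 = -37.674390
x = r cos θ + √(L² − h²) = 20.690137 + √(18225.0 − 1419.3597) = 20.690137 + 129.636570 = 150.326708

150.3267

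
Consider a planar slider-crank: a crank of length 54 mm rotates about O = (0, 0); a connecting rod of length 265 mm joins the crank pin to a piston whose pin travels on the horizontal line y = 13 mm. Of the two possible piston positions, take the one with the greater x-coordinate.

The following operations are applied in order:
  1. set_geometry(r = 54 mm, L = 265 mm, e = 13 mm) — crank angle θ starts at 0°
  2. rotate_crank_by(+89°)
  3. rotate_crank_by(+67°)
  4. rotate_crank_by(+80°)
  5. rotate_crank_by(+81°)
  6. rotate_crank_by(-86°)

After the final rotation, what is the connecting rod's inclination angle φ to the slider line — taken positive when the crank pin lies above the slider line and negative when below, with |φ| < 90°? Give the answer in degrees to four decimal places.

-11.9711

set_geometry: r = 54 mm, L = 265 mm, e = 13 mm; θ ← 0°
rotate_crank_by(+89°): θ ← 0° +89° = 89°
rotate_crank_by(+67°): θ ← 89° +67° = 156°
rotate_crank_by(+80°): θ ← 156° +80° = 236°
rotate_crank_by(+81°): θ ← 236° +81° = 317°
rotate_crank_by(-86°): θ ← 317° -86° = 231°
crank pin P = (r cos θ, r sin θ) = (-33.983301, -41.965882)
h = r sin θ − e = -41.965882 − 13 = -54.965882
sin φ = h / L = -54.965882 / 265 = -0.20741842
φ = arcsin(-0.20741842) = -11.971108°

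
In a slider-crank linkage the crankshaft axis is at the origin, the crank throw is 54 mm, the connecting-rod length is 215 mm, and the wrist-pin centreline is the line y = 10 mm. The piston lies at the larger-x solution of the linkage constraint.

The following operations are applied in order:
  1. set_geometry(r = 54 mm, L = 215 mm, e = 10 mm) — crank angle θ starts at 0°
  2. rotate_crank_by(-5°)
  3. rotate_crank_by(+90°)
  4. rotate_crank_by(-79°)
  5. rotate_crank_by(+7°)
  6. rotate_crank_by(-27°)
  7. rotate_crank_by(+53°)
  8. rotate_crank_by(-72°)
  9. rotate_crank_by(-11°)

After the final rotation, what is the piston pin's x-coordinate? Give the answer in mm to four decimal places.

248.5290

set_geometry: r = 54 mm, L = 215 mm, e = 10 mm; θ ← 0°
rotate_crank_by(-5°): θ ← 0° -5° = -5°
rotate_crank_by(+90°): θ ← -5° +90° = 85°
rotate_crank_by(-79°): θ ← 85° -79° = 6°
rotate_crank_by(+7°): θ ← 6° +7° = 13°
rotate_crank_by(-27°): θ ← 13° -27° = -14°
rotate_crank_by(+53°): θ ← -14° +53° = 39°
rotate_crank_by(-72°): θ ← 39° -72° = -33°
rotate_crank_by(-11°): θ ← -33° -11° = -44°
crank pin P = (r cos θ, r sin θ) = (38.844349, -37.511552)
h = r sin θ − e = -37.511552 − 10 = -47.511552
x = r cos θ + √(L² − h²) = 38.844349 + √(46225.0 − 2257.3476) = 38.844349 + 209.684650 = 248.528999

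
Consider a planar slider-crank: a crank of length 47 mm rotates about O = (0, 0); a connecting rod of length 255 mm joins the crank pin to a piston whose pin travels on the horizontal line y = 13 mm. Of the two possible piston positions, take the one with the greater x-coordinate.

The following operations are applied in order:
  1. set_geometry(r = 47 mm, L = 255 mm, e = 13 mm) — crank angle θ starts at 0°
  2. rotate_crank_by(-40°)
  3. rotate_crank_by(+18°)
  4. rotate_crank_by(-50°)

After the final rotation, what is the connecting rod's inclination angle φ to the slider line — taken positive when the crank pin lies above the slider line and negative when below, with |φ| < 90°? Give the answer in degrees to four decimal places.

set_geometry: r = 47 mm, L = 255 mm, e = 13 mm; θ ← 0°
rotate_crank_by(-40°): θ ← 0° -40° = -40°
rotate_crank_by(+18°): θ ← -40° +18° = -22°
rotate_crank_by(-50°): θ ← -22° -50° = -72°
crank pin P = (r cos θ, r sin θ) = (14.523799, -44.699656)
h = r sin θ − e = -44.699656 − 13 = -57.699656
sin φ = h / L = -57.699656 / 255 = -0.22627316
φ = arcsin(-0.22627316) = -13.077756°

-13.0778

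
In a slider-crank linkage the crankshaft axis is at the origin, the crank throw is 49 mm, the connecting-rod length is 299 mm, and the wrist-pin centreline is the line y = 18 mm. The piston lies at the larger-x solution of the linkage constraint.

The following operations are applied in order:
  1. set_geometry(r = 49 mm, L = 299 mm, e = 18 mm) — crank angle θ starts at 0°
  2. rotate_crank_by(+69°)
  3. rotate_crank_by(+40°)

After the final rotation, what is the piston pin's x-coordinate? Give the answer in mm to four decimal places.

281.7020

set_geometry: r = 49 mm, L = 299 mm, e = 18 mm; θ ← 0°
rotate_crank_by(+69°): θ ← 0° +69° = 69°
rotate_crank_by(+40°): θ ← 69° +40° = 109°
crank pin P = (r cos θ, r sin θ) = (-15.952840, 46.330410)
h = r sin θ − e = 46.330410 − 18 = 28.330410
x = r cos θ + √(L² − h²) = -15.952840 + √(89401.0 − 802.6121) = -15.952840 + 297.654813 = 281.701974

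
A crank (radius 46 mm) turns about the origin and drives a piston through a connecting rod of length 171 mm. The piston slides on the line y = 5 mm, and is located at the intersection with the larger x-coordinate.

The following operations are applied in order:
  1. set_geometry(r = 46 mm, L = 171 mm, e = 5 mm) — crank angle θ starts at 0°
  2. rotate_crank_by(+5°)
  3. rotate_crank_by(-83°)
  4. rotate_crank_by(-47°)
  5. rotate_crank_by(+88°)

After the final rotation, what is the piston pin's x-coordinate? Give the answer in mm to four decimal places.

204.5848

set_geometry: r = 46 mm, L = 171 mm, e = 5 mm; θ ← 0°
rotate_crank_by(+5°): θ ← 0° +5° = 5°
rotate_crank_by(-83°): θ ← 5° -83° = -78°
rotate_crank_by(-47°): θ ← -78° -47° = -125°
rotate_crank_by(+88°): θ ← -125° +88° = -37°
crank pin P = (r cos θ, r sin θ) = (36.737233, -27.683491)
h = r sin θ − e = -27.683491 − 5 = -32.683491
x = r cos θ + √(L² − h²) = 36.737233 + √(29241.0 − 1068.2106) = 36.737233 + 167.847518 = 204.584752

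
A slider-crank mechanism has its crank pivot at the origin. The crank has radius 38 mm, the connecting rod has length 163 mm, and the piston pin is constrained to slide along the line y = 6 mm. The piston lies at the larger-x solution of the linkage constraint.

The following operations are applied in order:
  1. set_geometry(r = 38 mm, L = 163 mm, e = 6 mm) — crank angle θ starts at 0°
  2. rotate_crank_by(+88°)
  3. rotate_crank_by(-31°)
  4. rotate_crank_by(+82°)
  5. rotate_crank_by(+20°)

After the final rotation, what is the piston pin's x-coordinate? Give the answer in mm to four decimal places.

127.3458

set_geometry: r = 38 mm, L = 163 mm, e = 6 mm; θ ← 0°
rotate_crank_by(+88°): θ ← 0° +88° = 88°
rotate_crank_by(-31°): θ ← 88° -31° = 57°
rotate_crank_by(+82°): θ ← 57° +82° = 139°
rotate_crank_by(+20°): θ ← 139° +20° = 159°
crank pin P = (r cos θ, r sin θ) = (-35.476056, 13.617982)
h = r sin θ − e = 13.617982 − 6 = 7.617982
x = r cos θ + √(L² − h²) = -35.476056 + √(26569.0 − 58.0337) = -35.476056 + 162.821885 = 127.345829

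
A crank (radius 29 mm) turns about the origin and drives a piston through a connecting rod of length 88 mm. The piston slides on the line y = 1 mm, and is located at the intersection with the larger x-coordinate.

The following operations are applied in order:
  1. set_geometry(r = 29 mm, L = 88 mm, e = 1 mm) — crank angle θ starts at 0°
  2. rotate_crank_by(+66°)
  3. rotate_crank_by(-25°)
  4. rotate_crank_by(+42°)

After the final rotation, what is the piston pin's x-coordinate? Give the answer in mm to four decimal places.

set_geometry: r = 29 mm, L = 88 mm, e = 1 mm; θ ← 0°
rotate_crank_by(+66°): θ ← 0° +66° = 66°
rotate_crank_by(-25°): θ ← 66° -25° = 41°
rotate_crank_by(+42°): θ ← 41° +42° = 83°
crank pin P = (r cos θ, r sin θ) = (3.534211, 28.783838)
h = r sin θ − e = 28.783838 − 1 = 27.783838
x = r cos θ + √(L² − h²) = 3.534211 + √(7744.0 − 771.9417) = 3.534211 + 83.498852 = 87.033063

87.0331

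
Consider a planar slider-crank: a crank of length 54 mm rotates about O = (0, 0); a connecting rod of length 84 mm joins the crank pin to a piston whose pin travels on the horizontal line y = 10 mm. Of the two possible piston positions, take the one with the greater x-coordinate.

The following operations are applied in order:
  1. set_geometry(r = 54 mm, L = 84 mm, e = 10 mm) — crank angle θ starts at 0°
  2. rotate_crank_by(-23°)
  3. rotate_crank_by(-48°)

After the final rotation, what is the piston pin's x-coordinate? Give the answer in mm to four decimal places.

set_geometry: r = 54 mm, L = 84 mm, e = 10 mm; θ ← 0°
rotate_crank_by(-23°): θ ← 0° -23° = -23°
rotate_crank_by(-48°): θ ← -23° -48° = -71°
crank pin P = (r cos θ, r sin θ) = (17.580680, -51.058003)
h = r sin θ − e = -51.058003 − 10 = -61.058003
x = r cos θ + √(L² − h²) = 17.580680 + √(7056.0 − 3728.0797) = 17.580680 + 57.688129 = 75.268810

75.2688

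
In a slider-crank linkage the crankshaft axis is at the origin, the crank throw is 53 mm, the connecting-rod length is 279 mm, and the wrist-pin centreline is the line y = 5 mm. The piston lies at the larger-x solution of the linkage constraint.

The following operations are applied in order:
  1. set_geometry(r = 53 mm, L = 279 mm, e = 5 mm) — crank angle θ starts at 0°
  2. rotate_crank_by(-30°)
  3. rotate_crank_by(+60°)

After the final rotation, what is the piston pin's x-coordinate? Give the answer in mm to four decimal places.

set_geometry: r = 53 mm, L = 279 mm, e = 5 mm; θ ← 0°
rotate_crank_by(-30°): θ ← 0° -30° = -30°
rotate_crank_by(+60°): θ ← -30° +60° = 30°
crank pin P = (r cos θ, r sin θ) = (45.899346, 26.500000)
h = r sin θ − e = 26.500000 − 5 = 21.500000
x = r cos θ + √(L² − h²) = 45.899346 + √(77841.0 − 462.2500) = 45.899346 + 278.170361 = 324.069708

324.0697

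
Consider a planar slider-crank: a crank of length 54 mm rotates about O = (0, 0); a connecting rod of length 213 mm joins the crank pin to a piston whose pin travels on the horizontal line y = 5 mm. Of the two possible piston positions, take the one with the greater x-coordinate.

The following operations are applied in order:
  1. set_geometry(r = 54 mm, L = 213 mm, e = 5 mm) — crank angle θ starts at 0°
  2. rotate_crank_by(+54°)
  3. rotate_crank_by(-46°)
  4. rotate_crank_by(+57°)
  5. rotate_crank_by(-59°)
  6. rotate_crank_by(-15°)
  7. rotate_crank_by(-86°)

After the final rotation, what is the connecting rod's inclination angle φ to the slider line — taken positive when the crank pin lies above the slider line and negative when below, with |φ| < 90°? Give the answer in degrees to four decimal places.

set_geometry: r = 54 mm, L = 213 mm, e = 5 mm; θ ← 0°
rotate_crank_by(+54°): θ ← 0° +54° = 54°
rotate_crank_by(-46°): θ ← 54° -46° = 8°
rotate_crank_by(+57°): θ ← 8° +57° = 65°
rotate_crank_by(-59°): θ ← 65° -59° = 6°
rotate_crank_by(-15°): θ ← 6° -15° = -9°
rotate_crank_by(-86°): θ ← -9° -86° = -95°
crank pin P = (r cos θ, r sin θ) = (-4.706410, -53.794514)
h = r sin θ − e = -53.794514 − 5 = -58.794514
sin φ = h / L = -58.794514 / 213 = -0.27603058
φ = arcsin(-0.27603058) = -16.023439°

-16.0234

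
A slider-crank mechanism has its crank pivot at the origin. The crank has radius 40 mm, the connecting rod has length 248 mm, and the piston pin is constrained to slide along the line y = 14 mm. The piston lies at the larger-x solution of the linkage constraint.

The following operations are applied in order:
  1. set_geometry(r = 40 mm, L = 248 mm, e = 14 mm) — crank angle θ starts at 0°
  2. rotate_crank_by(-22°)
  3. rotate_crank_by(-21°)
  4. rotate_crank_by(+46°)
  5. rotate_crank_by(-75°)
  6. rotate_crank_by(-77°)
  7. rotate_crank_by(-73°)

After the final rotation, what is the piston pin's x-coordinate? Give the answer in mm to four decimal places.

set_geometry: r = 40 mm, L = 248 mm, e = 14 mm; θ ← 0°
rotate_crank_by(-22°): θ ← 0° -22° = -22°
rotate_crank_by(-21°): θ ← -22° -21° = -43°
rotate_crank_by(+46°): θ ← -43° +46° = 3°
rotate_crank_by(-75°): θ ← 3° -75° = -72°
rotate_crank_by(-77°): θ ← -72° -77° = -149°
rotate_crank_by(-73°): θ ← -149° -73° = -222°
crank pin P = (r cos θ, r sin θ) = (-29.725793, 26.765224)
h = r sin θ − e = 26.765224 − 14 = 12.765224
x = r cos θ + √(L² − h²) = -29.725793 + √(61504.0 − 162.9510) = -29.725793 + 247.671252 = 217.945459

217.9455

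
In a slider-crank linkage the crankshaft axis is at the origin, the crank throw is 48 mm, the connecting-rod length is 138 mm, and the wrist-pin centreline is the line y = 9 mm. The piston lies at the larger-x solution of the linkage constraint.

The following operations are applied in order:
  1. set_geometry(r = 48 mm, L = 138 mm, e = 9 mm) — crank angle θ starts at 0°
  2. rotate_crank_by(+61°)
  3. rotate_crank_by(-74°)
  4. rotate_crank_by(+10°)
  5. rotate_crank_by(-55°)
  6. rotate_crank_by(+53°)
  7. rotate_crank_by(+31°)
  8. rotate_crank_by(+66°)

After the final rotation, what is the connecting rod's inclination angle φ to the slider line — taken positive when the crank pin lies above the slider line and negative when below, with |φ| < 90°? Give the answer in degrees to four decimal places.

set_geometry: r = 48 mm, L = 138 mm, e = 9 mm; θ ← 0°
rotate_crank_by(+61°): θ ← 0° +61° = 61°
rotate_crank_by(-74°): θ ← 61° -74° = -13°
rotate_crank_by(+10°): θ ← -13° +10° = -3°
rotate_crank_by(-55°): θ ← -3° -55° = -58°
rotate_crank_by(+53°): θ ← -58° +53° = -5°
rotate_crank_by(+31°): θ ← -5° +31° = 26°
rotate_crank_by(+66°): θ ← 26° +66° = 92°
crank pin P = (r cos θ, r sin θ) = (-1.675176, 47.970760)
h = r sin θ − e = 47.970760 − 9 = 38.970760
sin φ = h / L = 38.970760 / 138 = 0.28239681
φ = arcsin(0.28239681) = 16.403306°

16.4033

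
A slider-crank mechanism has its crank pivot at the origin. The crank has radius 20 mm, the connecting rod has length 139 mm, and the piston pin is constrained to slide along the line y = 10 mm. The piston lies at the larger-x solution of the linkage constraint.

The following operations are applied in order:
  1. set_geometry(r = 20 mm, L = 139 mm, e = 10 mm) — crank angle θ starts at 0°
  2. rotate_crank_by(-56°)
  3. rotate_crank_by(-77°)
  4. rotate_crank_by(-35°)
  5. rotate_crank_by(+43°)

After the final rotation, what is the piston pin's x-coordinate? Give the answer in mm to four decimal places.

set_geometry: r = 20 mm, L = 139 mm, e = 10 mm; θ ← 0°
rotate_crank_by(-56°): θ ← 0° -56° = -56°
rotate_crank_by(-77°): θ ← -56° -77° = -133°
rotate_crank_by(-35°): θ ← -133° -35° = -168°
rotate_crank_by(+43°): θ ← -168° +43° = -125°
crank pin P = (r cos θ, r sin θ) = (-11.471529, -16.383041)
h = r sin θ − e = -16.383041 − 10 = -26.383041
x = r cos θ + √(L² − h²) = -11.471529 + √(19321.0 − 696.0648) = -11.471529 + 136.473203 = 125.001674

125.0017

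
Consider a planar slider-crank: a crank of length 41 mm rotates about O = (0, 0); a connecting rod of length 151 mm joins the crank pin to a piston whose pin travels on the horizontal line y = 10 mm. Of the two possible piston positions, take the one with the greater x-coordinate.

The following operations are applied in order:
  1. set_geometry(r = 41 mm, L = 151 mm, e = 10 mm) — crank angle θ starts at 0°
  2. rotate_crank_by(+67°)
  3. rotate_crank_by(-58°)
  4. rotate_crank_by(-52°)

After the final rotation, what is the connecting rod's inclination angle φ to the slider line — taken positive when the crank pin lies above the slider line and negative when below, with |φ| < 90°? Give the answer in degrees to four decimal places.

set_geometry: r = 41 mm, L = 151 mm, e = 10 mm; θ ← 0°
rotate_crank_by(+67°): θ ← 0° +67° = 67°
rotate_crank_by(-58°): θ ← 67° -58° = 9°
rotate_crank_by(-52°): θ ← 9° -52° = -43°
crank pin P = (r cos θ, r sin θ) = (29.985502, -27.961933)
h = r sin θ − e = -27.961933 − 10 = -37.961933
sin φ = h / L = -37.961933 / 151 = -0.25140353
φ = arcsin(-0.25140353) = -14.560581°

-14.5606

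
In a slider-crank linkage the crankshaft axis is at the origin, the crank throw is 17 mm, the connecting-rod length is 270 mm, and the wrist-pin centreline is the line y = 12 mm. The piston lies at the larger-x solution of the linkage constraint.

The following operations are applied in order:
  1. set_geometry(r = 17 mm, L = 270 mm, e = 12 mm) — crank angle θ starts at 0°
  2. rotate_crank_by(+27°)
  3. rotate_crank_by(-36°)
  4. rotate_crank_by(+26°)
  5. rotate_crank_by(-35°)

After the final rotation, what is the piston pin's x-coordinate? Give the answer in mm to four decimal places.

285.6161

set_geometry: r = 17 mm, L = 270 mm, e = 12 mm; θ ← 0°
rotate_crank_by(+27°): θ ← 0° +27° = 27°
rotate_crank_by(-36°): θ ← 27° -36° = -9°
rotate_crank_by(+26°): θ ← -9° +26° = 17°
rotate_crank_by(-35°): θ ← 17° -35° = -18°
crank pin P = (r cos θ, r sin θ) = (16.167961, -5.253289)
h = r sin θ − e = -5.253289 − 12 = -17.253289
x = r cos θ + √(L² − h²) = 16.167961 + √(72900.0 − 297.6760) = 16.167961 + 269.448184 = 285.616145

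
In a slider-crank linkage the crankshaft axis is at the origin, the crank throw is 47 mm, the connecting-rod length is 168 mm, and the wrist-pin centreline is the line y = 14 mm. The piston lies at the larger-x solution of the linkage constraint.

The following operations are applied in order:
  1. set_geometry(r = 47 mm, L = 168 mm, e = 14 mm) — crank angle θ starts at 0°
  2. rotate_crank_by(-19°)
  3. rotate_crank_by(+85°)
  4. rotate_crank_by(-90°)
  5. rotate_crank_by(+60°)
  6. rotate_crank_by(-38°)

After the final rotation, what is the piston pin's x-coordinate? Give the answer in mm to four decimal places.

214.2418

set_geometry: r = 47 mm, L = 168 mm, e = 14 mm; θ ← 0°
rotate_crank_by(-19°): θ ← 0° -19° = -19°
rotate_crank_by(+85°): θ ← -19° +85° = 66°
rotate_crank_by(-90°): θ ← 66° -90° = -24°
rotate_crank_by(+60°): θ ← -24° +60° = 36°
rotate_crank_by(-38°): θ ← 36° -38° = -2°
crank pin P = (r cos θ, r sin θ) = (46.971369, -1.640276)
h = r sin θ − e = -1.640276 − 14 = -15.640276
x = r cos θ + √(L² − h²) = 46.971369 + √(28224.0 − 244.6182) = 46.971369 + 167.270385 = 214.241754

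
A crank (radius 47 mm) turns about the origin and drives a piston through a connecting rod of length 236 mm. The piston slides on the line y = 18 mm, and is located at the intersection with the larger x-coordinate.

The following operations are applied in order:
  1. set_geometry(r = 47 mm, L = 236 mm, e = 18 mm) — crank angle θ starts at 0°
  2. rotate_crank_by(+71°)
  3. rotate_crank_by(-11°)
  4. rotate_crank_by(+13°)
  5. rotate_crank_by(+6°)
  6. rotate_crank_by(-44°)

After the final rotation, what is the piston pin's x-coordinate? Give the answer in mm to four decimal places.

set_geometry: r = 47 mm, L = 236 mm, e = 18 mm; θ ← 0°
rotate_crank_by(+71°): θ ← 0° +71° = 71°
rotate_crank_by(-11°): θ ← 71° -11° = 60°
rotate_crank_by(+13°): θ ← 60° +13° = 73°
rotate_crank_by(+6°): θ ← 73° +6° = 79°
rotate_crank_by(-44°): θ ← 79° -44° = 35°
crank pin P = (r cos θ, r sin θ) = (38.500146, 26.958093)
h = r sin θ − e = 26.958093 − 18 = 8.958093
x = r cos θ + √(L² − h²) = 38.500146 + √(55696.0 − 80.2474) = 38.500146 + 235.829923 = 274.330069

274.3301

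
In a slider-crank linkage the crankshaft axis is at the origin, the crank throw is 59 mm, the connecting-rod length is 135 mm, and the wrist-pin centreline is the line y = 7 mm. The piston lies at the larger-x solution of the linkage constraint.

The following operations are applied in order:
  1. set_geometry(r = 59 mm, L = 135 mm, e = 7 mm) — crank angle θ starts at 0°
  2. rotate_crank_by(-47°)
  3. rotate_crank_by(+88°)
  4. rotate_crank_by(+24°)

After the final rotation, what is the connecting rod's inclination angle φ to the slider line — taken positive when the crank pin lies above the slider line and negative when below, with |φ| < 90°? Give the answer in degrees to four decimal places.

set_geometry: r = 59 mm, L = 135 mm, e = 7 mm; θ ← 0°
rotate_crank_by(-47°): θ ← 0° -47° = -47°
rotate_crank_by(+88°): θ ← -47° +88° = 41°
rotate_crank_by(+24°): θ ← 41° +24° = 65°
crank pin P = (r cos θ, r sin θ) = (24.934477, 53.472159)
h = r sin θ − e = 53.472159 − 7 = 46.472159
sin φ = h / L = 46.472159 / 135 = 0.34423822
φ = arcsin(0.34423822) = 20.135301°

20.1353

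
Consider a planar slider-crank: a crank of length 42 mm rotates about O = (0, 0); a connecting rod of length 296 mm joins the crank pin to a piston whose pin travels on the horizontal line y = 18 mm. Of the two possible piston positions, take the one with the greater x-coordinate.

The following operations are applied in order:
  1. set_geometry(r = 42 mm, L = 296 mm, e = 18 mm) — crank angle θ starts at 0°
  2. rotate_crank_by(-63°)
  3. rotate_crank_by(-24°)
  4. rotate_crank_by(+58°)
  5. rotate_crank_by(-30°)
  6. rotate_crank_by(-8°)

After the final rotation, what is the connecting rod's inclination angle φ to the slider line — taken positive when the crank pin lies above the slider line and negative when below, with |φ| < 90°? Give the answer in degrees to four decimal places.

-11.0358

set_geometry: r = 42 mm, L = 296 mm, e = 18 mm; θ ← 0°
rotate_crank_by(-63°): θ ← 0° -63° = -63°
rotate_crank_by(-24°): θ ← -63° -24° = -87°
rotate_crank_by(+58°): θ ← -87° +58° = -29°
rotate_crank_by(-30°): θ ← -29° -30° = -59°
rotate_crank_by(-8°): θ ← -59° -8° = -67°
crank pin P = (r cos θ, r sin θ) = (16.410707, -38.661204)
h = r sin θ − e = -38.661204 − 18 = -56.661204
sin φ = h / L = -56.661204 / 296 = -0.19142299
φ = arcsin(-0.19142299) = -11.035840°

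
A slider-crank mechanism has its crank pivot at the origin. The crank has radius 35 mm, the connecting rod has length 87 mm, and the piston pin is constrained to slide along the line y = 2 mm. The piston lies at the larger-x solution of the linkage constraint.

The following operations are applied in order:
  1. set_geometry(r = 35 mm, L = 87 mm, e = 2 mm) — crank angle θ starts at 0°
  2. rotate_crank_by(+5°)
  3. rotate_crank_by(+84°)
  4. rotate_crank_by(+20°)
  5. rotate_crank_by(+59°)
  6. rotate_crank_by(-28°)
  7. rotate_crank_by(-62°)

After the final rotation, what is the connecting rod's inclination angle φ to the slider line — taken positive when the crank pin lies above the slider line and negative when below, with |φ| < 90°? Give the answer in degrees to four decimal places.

set_geometry: r = 35 mm, L = 87 mm, e = 2 mm; θ ← 0°
rotate_crank_by(+5°): θ ← 0° +5° = 5°
rotate_crank_by(+84°): θ ← 5° +84° = 89°
rotate_crank_by(+20°): θ ← 89° +20° = 109°
rotate_crank_by(+59°): θ ← 109° +59° = 168°
rotate_crank_by(-28°): θ ← 168° -28° = 140°
rotate_crank_by(-62°): θ ← 140° -62° = 78°
crank pin P = (r cos θ, r sin θ) = (7.276909, 34.235166)
h = r sin θ − e = 34.235166 − 2 = 32.235166
sin φ = h / L = 32.235166 / 87 = 0.37051915
φ = arcsin(0.37051915) = 21.747638°

21.7476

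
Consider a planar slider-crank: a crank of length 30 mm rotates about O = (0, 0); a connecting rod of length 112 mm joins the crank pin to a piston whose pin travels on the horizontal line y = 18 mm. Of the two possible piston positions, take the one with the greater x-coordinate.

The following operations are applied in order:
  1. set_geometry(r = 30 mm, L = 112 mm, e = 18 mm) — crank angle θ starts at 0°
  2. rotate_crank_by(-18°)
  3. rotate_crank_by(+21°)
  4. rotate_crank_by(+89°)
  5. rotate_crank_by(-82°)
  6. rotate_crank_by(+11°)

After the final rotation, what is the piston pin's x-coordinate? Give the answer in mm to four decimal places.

set_geometry: r = 30 mm, L = 112 mm, e = 18 mm; θ ← 0°
rotate_crank_by(-18°): θ ← 0° -18° = -18°
rotate_crank_by(+21°): θ ← -18° +21° = 3°
rotate_crank_by(+89°): θ ← 3° +89° = 92°
rotate_crank_by(-82°): θ ← 92° -82° = 10°
rotate_crank_by(+11°): θ ← 10° +11° = 21°
crank pin P = (r cos θ, r sin θ) = (28.007413, 10.751038)
h = r sin θ − e = 10.751038 − 18 = -7.248962
x = r cos θ + √(L² − h²) = 28.007413 + √(12544.0 − 52.5474) = 28.007413 + 111.765167 = 139.772580

139.7726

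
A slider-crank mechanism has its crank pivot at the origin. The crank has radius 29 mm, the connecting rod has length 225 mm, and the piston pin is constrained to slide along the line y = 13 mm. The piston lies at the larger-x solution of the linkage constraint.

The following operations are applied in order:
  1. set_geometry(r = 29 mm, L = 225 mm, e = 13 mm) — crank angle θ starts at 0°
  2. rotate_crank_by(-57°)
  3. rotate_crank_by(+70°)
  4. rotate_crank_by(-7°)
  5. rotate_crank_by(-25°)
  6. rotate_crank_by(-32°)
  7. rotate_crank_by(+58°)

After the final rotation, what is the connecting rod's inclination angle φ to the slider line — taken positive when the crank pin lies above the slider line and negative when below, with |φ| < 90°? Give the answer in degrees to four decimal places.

-2.4112

set_geometry: r = 29 mm, L = 225 mm, e = 13 mm; θ ← 0°
rotate_crank_by(-57°): θ ← 0° -57° = -57°
rotate_crank_by(+70°): θ ← -57° +70° = 13°
rotate_crank_by(-7°): θ ← 13° -7° = 6°
rotate_crank_by(-25°): θ ← 6° -25° = -19°
rotate_crank_by(-32°): θ ← -19° -32° = -51°
rotate_crank_by(+58°): θ ← -51° +58° = 7°
crank pin P = (r cos θ, r sin θ) = (28.783838, 3.534211)
h = r sin θ − e = 3.534211 − 13 = -9.465789
sin φ = h / L = -9.465789 / 225 = -0.04207017
φ = arcsin(-0.04207017) = -2.411155°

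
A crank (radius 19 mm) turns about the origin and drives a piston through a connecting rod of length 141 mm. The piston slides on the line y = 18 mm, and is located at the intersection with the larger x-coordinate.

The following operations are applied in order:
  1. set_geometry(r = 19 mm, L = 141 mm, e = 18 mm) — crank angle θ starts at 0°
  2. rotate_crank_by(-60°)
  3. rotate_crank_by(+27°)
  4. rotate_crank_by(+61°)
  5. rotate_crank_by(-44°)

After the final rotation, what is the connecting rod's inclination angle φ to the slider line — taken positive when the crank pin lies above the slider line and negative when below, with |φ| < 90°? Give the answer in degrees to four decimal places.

set_geometry: r = 19 mm, L = 141 mm, e = 18 mm; θ ← 0°
rotate_crank_by(-60°): θ ← 0° -60° = -60°
rotate_crank_by(+27°): θ ← -60° +27° = -33°
rotate_crank_by(+61°): θ ← -33° +61° = 28°
rotate_crank_by(-44°): θ ← 28° -44° = -16°
crank pin P = (r cos θ, r sin θ) = (18.263972, -5.237110)
h = r sin θ − e = -5.237110 − 18 = -23.237110
sin φ = h / L = -23.237110 / 141 = -0.16480220
φ = arcsin(-0.16480220) = -9.485744°

-9.4857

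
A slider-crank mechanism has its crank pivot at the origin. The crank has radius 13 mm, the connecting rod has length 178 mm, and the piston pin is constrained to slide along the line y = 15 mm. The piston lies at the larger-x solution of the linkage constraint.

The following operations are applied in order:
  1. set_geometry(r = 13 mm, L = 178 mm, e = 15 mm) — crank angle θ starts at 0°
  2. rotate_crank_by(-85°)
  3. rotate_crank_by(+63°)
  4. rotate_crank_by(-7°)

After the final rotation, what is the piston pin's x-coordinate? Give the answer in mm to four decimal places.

188.0907

set_geometry: r = 13 mm, L = 178 mm, e = 15 mm; θ ← 0°
rotate_crank_by(-85°): θ ← 0° -85° = -85°
rotate_crank_by(+63°): θ ← -85° +63° = -22°
rotate_crank_by(-7°): θ ← -22° -7° = -29°
crank pin P = (r cos θ, r sin θ) = (11.370056, -6.302525)
h = r sin θ − e = -6.302525 − 15 = -21.302525
x = r cos θ + √(L² − h²) = 11.370056 + √(31684.0 − 453.7976) = 11.370056 + 176.720690 = 188.090747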